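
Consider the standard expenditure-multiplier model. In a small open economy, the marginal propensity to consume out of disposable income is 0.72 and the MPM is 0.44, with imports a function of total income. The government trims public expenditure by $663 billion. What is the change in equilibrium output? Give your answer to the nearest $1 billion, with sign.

Expenditure multiplier = 1/(1 − c + m) = 1/(1 − 0.72 + 0.44) = 1/0.72 ≈ 1.389.
ΔY = k × ΔG = (−$663 billion) / 0.72 ≈ −$921 billion.

−$921 billion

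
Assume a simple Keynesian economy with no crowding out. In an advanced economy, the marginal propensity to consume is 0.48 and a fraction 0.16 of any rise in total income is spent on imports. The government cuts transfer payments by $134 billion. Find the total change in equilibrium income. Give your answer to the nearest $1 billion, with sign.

The transfer change shifts disposable income by −$134 billion, so first-round consumption changes by c·ΔTR = 0.48 × (−$134 billion) = −$64.32 billion.
Expenditure multiplier = 1/(1 − c + m) = 1/(1 − 0.48 + 0.16) = 1/0.68 ≈ 1.471.
The transfer multiplier is c × k ≈ 0.706, so ΔY = k × (c·ΔTR) = (−$64.32 billion) / 0.68 ≈ −$95 billion.

−$95 billion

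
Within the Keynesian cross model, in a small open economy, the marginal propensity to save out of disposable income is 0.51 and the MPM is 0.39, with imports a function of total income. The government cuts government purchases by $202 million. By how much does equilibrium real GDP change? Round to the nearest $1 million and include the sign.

−$224 million

MPC = 1 − MPS = 1 − 0.51 = 0.49.
Expenditure multiplier = 1/(1 − c + m) = 1/(1 − 0.49 + 0.39) = 1/0.9 ≈ 1.111.
ΔY = k × ΔG = (−$202 million) / 0.9 ≈ −$224 million.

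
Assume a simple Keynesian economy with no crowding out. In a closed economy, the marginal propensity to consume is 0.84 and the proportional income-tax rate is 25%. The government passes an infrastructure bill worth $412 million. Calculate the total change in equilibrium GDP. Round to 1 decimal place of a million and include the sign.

+$1,113.5 million

Spending multiplier = 1/(1 − c(1−t)) = 1/(1 − 0.84×0.75) = 1/0.37 ≈ 2.703.
ΔY = k × ΔG = (+$412 million) / 0.37 ≈ +$1,113.5 million.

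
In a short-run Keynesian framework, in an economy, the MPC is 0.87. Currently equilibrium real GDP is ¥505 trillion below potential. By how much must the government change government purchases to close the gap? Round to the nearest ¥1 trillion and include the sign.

Spending multiplier = 1/(1 − MPC) = 1/(1 − 0.87) = 1/0.13 ≈ 7.692.
Need ΔY = +¥505 trillion, so ΔG = ΔY/k = (+¥505 trillion) × 0.13 ≈ +¥66 trillion.
The government should increase government purchases by ¥66 trillion.

+¥66 trillion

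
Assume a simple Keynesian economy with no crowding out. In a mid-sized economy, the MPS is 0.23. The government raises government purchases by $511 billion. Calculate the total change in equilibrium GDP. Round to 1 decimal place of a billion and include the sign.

+$2,221.7 billion

MPC = 1 − MPS = 1 − 0.23 = 0.77.
Spending multiplier = 1/(1 − MPC) = 1/(1 − 0.77) = 1/0.23 ≈ 4.348.
ΔY = k × ΔG = (+$511 billion) / 0.23 ≈ +$2,221.7 billion.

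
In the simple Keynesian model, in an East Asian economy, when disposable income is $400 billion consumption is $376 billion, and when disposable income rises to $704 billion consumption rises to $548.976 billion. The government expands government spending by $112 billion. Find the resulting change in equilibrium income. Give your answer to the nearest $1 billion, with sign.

MPC = ΔC/ΔYd = (548.976 − 376)/(704 − 400) = 172.976/304 = 0.569.
Expenditure multiplier = 1/(1 − MPC) = 1/(1 − 0.569) = 1/0.431 ≈ 2.32.
ΔY = k × ΔG = (+$112 billion) / 0.431 ≈ +$260 billion.

+$260 billion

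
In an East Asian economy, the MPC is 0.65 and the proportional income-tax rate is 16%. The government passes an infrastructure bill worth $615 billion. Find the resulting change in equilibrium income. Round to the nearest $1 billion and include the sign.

Expenditure multiplier = 1/(1 − c(1−t)) = 1/(1 − 0.65×0.84) = 1/0.454 ≈ 2.203.
ΔY = k × ΔG = (+$615 billion) / 0.454 ≈ +$1,355 billion.

+$1,355 billion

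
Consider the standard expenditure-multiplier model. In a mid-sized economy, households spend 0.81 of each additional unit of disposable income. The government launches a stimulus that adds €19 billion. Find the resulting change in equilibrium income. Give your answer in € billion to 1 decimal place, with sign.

Expenditure multiplier = 1/(1 − MPC) = 1/(1 − 0.81) = 1/0.19 ≈ 5.263.
ΔY = k × ΔG = (+€19 billion) / 0.19 = +€100 billion.

+€100.0 billion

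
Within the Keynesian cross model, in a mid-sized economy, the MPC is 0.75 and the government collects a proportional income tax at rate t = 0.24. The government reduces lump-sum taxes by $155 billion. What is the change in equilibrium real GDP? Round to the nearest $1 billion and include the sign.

A lump-sum tax change of −$155 billion shifts disposable income by +$155 billion; first-round consumption changes by −c × ΔT = −0.75 × (−$155 billion) = +$116.25 billion.
Expenditure multiplier = 1/(1 − c(1−t)) = 1/(1 − 0.75×0.76) = 1/0.43 ≈ 2.326.
The tax multiplier is −c × k ≈ −1.744, so ΔY = k × (−c·ΔT) = (+$116.25 billion) / 0.43 ≈ +$270 billion.

+$270 billion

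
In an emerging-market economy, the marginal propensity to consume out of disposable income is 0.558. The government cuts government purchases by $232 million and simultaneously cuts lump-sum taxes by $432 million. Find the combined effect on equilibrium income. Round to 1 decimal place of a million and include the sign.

+$20.5 million

Expenditure multiplier = 1/(1 − MPC) = 1/(1 − 0.558) = 1/0.442 ≈ 2.262.
ΔG contributes k·ΔG = (−$232 million) / 0.442 ≈ −$524.9 million.
ΔT of −$432 million changes first-round spending by −c·ΔT = +$241.056 million, contributing k·(−c·ΔT) = (+$241.056 million) / 0.442 ≈ +$545.4 million.
Net ΔY = k(ΔG − c·ΔT) = (+$9.056 million) / 0.442 ≈ +$20.5 million.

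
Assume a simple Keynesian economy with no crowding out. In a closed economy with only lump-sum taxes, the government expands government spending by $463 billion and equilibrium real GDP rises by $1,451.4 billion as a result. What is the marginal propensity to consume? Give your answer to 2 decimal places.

0.68

Implied spending multiplier k = ΔY/ΔG = 1,451.4/463 ≈ 3.1348.
Since k = 1/(1 − MPC), MPC = 1 − 1/k = 1 − ΔG/ΔY = 1 − 463/1,451.4 ≈ 0.68.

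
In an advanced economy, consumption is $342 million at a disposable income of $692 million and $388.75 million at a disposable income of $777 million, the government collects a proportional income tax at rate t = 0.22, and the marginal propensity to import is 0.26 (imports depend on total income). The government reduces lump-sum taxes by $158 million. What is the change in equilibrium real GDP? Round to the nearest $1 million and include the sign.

MPC = ΔC/ΔYd = (388.75 − 342)/(777 − 692) = 46.75/85 = 0.55.
A lump-sum tax change of −$158 million shifts disposable income by +$158 million; first-round consumption changes by −c × ΔT = −0.55 × (−$158 million) = +$86.9 million.
Expenditure multiplier = 1/(1 − c(1−t) + m) = 1/(1 − 0.55×0.78 + 0.26) = 1/0.831 ≈ 1.203.
The tax multiplier is −c × k ≈ −0.662, so ΔY = k × (−c·ΔT) = (+$86.9 million) / 0.831 ≈ +$105 million.

+$105 million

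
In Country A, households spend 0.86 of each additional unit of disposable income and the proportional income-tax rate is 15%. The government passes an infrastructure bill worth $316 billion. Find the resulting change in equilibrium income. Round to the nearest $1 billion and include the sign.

Expenditure multiplier = 1/(1 − c(1−t)) = 1/(1 − 0.86×0.85) = 1/0.269 ≈ 3.717.
ΔY = k × ΔG = (+$316 billion) / 0.269 ≈ +$1,175 billion.

+$1,175 billion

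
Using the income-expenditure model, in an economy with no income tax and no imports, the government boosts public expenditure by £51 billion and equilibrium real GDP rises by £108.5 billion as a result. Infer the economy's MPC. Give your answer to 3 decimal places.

Implied spending multiplier k = ΔY/ΔG = 108.5/51 ≈ 2.1275.
Since k = 1/(1 − MPC), MPC = 1 − 1/k = 1 − ΔG/ΔY = 1 − 51/108.5 ≈ 0.530.

0.530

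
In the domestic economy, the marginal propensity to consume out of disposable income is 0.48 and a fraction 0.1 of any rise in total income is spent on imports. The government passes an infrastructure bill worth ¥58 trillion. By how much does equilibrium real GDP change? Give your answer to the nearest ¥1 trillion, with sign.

Expenditure multiplier = 1/(1 − c + m) = 1/(1 − 0.48 + 0.1) = 1/0.62 ≈ 1.613.
ΔY = k × ΔG = (+¥58 trillion) / 0.62 ≈ +¥94 trillion.

+¥94 trillion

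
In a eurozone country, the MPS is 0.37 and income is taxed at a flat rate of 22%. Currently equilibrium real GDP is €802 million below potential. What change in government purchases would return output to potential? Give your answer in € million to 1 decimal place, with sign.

+€407.9 million

MPC = 1 − MPS = 1 − 0.37 = 0.63.
Spending multiplier = 1/(1 − c(1−t)) = 1/(1 − 0.63×0.78) = 1/0.5086 ≈ 1.966.
Need ΔY = +€802 million, so ΔG = ΔY/k = (+€802 million) × 0.5086 ≈ +€407.9 million.
The government should increase government purchases by €407.9 million.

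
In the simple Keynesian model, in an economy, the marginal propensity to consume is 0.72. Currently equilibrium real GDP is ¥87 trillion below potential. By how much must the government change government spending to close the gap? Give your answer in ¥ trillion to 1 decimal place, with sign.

Spending multiplier = 1/(1 − MPC) = 1/(1 − 0.72) = 1/0.28 ≈ 3.571.
Need ΔY = +¥87 trillion, so ΔG = ΔY/k = (+¥87 trillion) × 0.28 ≈ +¥24.4 trillion.
The government should increase government spending by ¥24.4 trillion.

+¥24.4 trillion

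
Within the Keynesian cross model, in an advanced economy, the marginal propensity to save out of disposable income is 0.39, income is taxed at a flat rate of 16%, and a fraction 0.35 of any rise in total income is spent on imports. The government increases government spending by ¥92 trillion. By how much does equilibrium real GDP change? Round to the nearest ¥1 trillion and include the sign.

MPC = 1 − MPS = 1 − 0.39 = 0.61.
Expenditure multiplier = 1/(1 − c(1−t) + m) = 1/(1 − 0.61×0.84 + 0.35) = 1/0.8376 ≈ 1.194.
ΔY = k × ΔG = (+¥92 trillion) / 0.8376 ≈ +¥110 trillion.

+¥110 trillion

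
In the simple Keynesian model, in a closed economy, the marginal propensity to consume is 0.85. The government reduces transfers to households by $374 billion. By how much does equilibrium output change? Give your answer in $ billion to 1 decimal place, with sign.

The transfer change shifts disposable income by −$374 billion, so first-round consumption changes by c·ΔTR = 0.85 × (−$374 billion) = −$317.9 billion.
Expenditure multiplier = 1/(1 − MPC) = 1/(1 − 0.85) = 1/0.15 ≈ 6.667.
The transfer multiplier is c × k ≈ 5.667, so ΔY = k × (c·ΔTR) = (−$317.9 billion) / 0.15 ≈ −$2,119.3 billion.

−$2,119.3 billion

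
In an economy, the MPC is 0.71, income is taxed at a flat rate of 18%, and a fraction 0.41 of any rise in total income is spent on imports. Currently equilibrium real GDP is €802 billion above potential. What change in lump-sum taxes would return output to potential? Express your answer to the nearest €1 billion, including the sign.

Spending multiplier = 1/(1 − c(1−t) + m) = 1/(1 − 0.71×0.82 + 0.41) = 1/0.8278 ≈ 1.208.
Tax multiplier = −c·k = −0.71/0.8278 ≈ −0.858. Need ΔY = −€802 billion, so ΔT = ΔY/(−c·k) = −(−€802 billion) × 0.8278 / 0.71 ≈ +€935 billion.
The government should raise lump-sum taxes by €935 billion.

+€935 billion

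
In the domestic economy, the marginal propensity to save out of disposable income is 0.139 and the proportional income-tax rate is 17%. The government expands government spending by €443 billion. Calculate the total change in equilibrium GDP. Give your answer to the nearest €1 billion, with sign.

+€1,552 billion

MPC = 1 − MPS = 1 − 0.139 = 0.861.
Expenditure multiplier = 1/(1 − c(1−t)) = 1/(1 − 0.861×0.83) = 1/0.28537 ≈ 3.504.
ΔY = k × ΔG = (+€443 billion) / 0.28537 ≈ +€1,552 billion.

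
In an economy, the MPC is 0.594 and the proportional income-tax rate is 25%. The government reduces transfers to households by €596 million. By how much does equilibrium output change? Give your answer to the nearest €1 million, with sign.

−€638 million

The transfer change shifts disposable income by −€596 million, so first-round consumption changes by c·ΔTR = 0.594 × (−€596 million) = −€354.024 million.
Expenditure multiplier = 1/(1 − c(1−t)) = 1/(1 − 0.594×0.75) = 1/0.5545 ≈ 1.803.
The transfer multiplier is c × k ≈ 1.071, so ΔY = k × (c·ΔTR) = (−€354.024 million) / 0.5545 ≈ −€638 million.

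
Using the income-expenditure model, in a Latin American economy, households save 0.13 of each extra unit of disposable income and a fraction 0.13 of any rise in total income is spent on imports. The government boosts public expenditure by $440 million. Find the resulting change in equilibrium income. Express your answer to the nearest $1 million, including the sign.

+$1,692 million

MPC = 1 − MPS = 1 − 0.13 = 0.87.
Spending multiplier = 1/(1 − c + m) = 1/(1 − 0.87 + 0.13) = 1/0.26 ≈ 3.846.
ΔY = k × ΔG = (+$440 million) / 0.26 ≈ +$1,692 million.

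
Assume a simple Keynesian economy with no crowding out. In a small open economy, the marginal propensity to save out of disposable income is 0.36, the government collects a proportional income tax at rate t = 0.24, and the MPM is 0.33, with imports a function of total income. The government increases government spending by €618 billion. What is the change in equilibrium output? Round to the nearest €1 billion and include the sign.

+€733 billion

MPC = 1 − MPS = 1 − 0.36 = 0.64.
Government-spending multiplier = 1/(1 − c(1−t) + m) = 1/(1 − 0.64×0.76 + 0.33) = 1/0.8436 ≈ 1.185.
ΔY = k × ΔG = (+€618 billion) / 0.8436 ≈ +€733 billion.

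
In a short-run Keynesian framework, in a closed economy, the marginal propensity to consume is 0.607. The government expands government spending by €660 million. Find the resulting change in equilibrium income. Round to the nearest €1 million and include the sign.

Government-spending multiplier = 1/(1 − MPC) = 1/(1 − 0.607) = 1/0.393 ≈ 2.545.
ΔY = k × ΔG = (+€660 million) / 0.393 ≈ +€1,679 million.

+€1,679 million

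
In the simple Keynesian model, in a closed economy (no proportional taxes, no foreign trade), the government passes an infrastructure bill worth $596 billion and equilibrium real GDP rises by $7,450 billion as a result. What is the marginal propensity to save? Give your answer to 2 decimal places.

Implied spending multiplier k = ΔY/ΔG = 7,450/596 = 12.5.
Since k = 1/(1 − MPC), MPC = 1 − 1/k = 1 − ΔG/ΔY = 1 − 596/7,450 = 0.92.
MPS = 1 − MPC = 0.08.

0.08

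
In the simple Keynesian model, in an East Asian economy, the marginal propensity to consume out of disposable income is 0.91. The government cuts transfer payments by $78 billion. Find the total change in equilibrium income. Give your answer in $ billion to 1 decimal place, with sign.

−$788.7 billion

The transfer change shifts disposable income by −$78 billion, so first-round consumption changes by c·ΔTR = 0.91 × (−$78 billion) = −$70.98 billion.
Expenditure multiplier = 1/(1 − MPC) = 1/(1 − 0.91) = 1/0.09 ≈ 11.111.
The transfer multiplier is c × k ≈ 10.111, so ΔY = k × (c·ΔTR) = (−$70.98 billion) / 0.09 ≈ −$788.7 billion.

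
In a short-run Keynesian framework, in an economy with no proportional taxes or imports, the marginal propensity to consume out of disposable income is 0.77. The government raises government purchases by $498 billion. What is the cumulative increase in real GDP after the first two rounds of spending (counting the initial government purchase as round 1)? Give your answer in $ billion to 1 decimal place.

Round 1 adds ΔG = $498 billion; each later round is MPC = 0.77 times the previous.
After 2 rounds: 498 + 383.46 = ΔG·(1 − c^2)/(1 − c) = 498 × (1 − 0.5929)/0.23 ≈ $881.5 billion.

$881.5 billion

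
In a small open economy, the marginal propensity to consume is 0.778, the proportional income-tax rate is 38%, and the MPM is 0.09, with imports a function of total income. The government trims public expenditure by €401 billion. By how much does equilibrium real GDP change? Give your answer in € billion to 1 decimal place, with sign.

−€659.9 billion

Government-spending multiplier = 1/(1 − c(1−t) + m) = 1/(1 − 0.778×0.62 + 0.09) = 1/0.60764 ≈ 1.646.
ΔY = k × ΔG = (−€401 billion) / 0.60764 ≈ −€659.9 billion.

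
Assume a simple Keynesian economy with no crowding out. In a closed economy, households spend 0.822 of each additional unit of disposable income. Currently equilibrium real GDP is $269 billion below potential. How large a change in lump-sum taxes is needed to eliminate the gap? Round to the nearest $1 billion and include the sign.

−$58 billion

Spending multiplier = 1/(1 − MPC) = 1/(1 − 0.822) = 1/0.178 ≈ 5.618.
Tax multiplier = −c·k = −0.822/0.178 ≈ −4.618. Need ΔY = +$269 billion, so ΔT = ΔY/(−c·k) = −(+$269 billion) × 0.178 / 0.822 ≈ −$58 billion.
The government should cut lump-sum taxes by $58 billion.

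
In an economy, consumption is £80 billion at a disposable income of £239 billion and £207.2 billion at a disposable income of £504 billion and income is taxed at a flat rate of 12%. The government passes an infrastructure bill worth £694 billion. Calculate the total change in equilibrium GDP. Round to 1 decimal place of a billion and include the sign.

+£1,201.5 billion

MPC = ΔC/ΔYd = (207.2 − 80)/(504 − 239) = 127.2/265 = 0.48.
Spending multiplier = 1/(1 − c(1−t)) = 1/(1 − 0.48×0.88) = 1/0.5776 ≈ 1.731.
ΔY = k × ΔG = (+£694 billion) / 0.5776 ≈ +£1,201.5 billion.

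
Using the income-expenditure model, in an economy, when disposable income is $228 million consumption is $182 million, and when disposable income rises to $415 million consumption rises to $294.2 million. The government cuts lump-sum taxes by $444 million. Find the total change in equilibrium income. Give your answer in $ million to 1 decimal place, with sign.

+$666.0 million

MPC = ΔC/ΔYd = (294.2 − 182)/(415 − 228) = 112.2/187 = 0.6.
A lump-sum tax change of −$444 million shifts disposable income by +$444 million; first-round consumption changes by −c × ΔT = −0.6 × (−$444 million) = +$266.4 million.
Expenditure multiplier = 1/(1 − MPC) = 1/(1 − 0.6) = 1/0.4 = 2.5.
The tax multiplier is −c × k = −1.5, so ΔY = k × (−c·ΔT) = (+$266.4 million) / 0.4 = +$666 million.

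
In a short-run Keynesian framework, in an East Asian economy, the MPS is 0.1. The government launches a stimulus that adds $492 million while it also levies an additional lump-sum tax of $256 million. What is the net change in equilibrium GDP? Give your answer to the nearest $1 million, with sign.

+$2,616 million

MPC = 1 − MPS = 1 − 0.1 = 0.9.
Expenditure multiplier = 1/(1 − MPC) = 1/(1 − 0.9) = 1/0.1 = 10.
ΔG contributes k·ΔG = (+$492 million) / 0.1 = +$4,920 million.
ΔT of +$256 million changes first-round spending by −c·ΔT = −$230.4 million, contributing k·(−c·ΔT) = (−$230.4 million) / 0.1 = −$2,304 million.
Net ΔY = k(ΔG − c·ΔT) = (+$261.6 million) / 0.1 = +$2,616 million.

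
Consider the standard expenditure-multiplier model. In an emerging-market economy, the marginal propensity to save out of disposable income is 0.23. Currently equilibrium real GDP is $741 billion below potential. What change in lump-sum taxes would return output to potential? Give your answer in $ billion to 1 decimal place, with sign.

MPC = 1 − MPS = 1 − 0.23 = 0.77.
Spending multiplier = 1/(1 − MPC) = 1/(1 − 0.77) = 1/0.23 ≈ 4.348.
Tax multiplier = −c·k = −0.77/0.23 ≈ −3.348. Need ΔY = +$741 billion, so ΔT = ΔY/(−c·k) = −(+$741 billion) × 0.23 / 0.77 ≈ −$221.3 billion.
The government should cut lump-sum taxes by $221.3 billion.

−$221.3 billion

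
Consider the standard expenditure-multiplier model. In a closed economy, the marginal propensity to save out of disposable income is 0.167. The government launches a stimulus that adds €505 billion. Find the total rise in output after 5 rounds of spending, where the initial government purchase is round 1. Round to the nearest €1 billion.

MPC = 1 − MPS = 1 − 0.167 = 0.833.
Round 1 adds ΔG = €505 billion; each later round is MPC = 0.833 times the previous.
After 5 rounds: 505 + 420.665 + 350.413945 + 291.894816185 + 243.148381882105 = ΔG·(1 − c^5)/(1 − c) = 505 × (1 − 0.401074459619393)/0.167 ≈ €1,811 billion.

€1,811 billion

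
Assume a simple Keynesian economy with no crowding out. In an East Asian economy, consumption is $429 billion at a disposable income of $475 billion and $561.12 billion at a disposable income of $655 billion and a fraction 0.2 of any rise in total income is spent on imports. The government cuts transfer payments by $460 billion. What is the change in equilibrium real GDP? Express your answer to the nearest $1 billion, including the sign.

MPC = ΔC/ΔYd = (561.12 − 429)/(655 − 475) = 132.12/180 = 0.734.
The transfer change shifts disposable income by −$460 billion, so first-round consumption changes by c·ΔTR = 0.734 × (−$460 billion) = −$337.64 billion.
Expenditure multiplier = 1/(1 − c + m) = 1/(1 − 0.734 + 0.2) = 1/0.466 ≈ 2.146.
The transfer multiplier is c × k ≈ 1.575, so ΔY = k × (c·ΔTR) = (−$337.64 billion) / 0.466 ≈ −$725 billion.

−$725 billion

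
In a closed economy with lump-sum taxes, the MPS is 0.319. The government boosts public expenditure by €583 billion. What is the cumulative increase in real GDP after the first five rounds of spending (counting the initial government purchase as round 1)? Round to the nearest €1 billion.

MPC = 1 − MPS = 1 − 0.319 = 0.681.
Round 1 adds ΔG = €583 billion; each later round is MPC = 0.681 times the previous.
After 5 rounds: 583 + 397.023 + 270.372663 + 184.123783503 + 125.388296565543 = ΔG·(1 − c^5)/(1 − c) = 583 × (1 − 0.146465574547401)/0.319 ≈ €1,560 billion.

€1,560 billion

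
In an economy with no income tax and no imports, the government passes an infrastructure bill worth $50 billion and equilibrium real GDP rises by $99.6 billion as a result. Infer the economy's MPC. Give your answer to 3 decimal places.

0.498

Implied spending multiplier k = ΔY/ΔG = 99.6/50 = 1.992.
Since k = 1/(1 − MPC), MPC = 1 − 1/k = 1 − ΔG/ΔY = 1 − 50/99.6 ≈ 0.498.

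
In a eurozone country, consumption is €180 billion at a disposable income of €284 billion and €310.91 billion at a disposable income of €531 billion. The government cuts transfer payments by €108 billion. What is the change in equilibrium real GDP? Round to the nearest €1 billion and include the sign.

−€122 billion

MPC = ΔC/ΔYd = (310.91 − 180)/(531 − 284) = 130.91/247 = 0.53.
The transfer change shifts disposable income by −€108 billion, so first-round consumption changes by c·ΔTR = 0.53 × (−€108 billion) = −€57.24 billion.
Expenditure multiplier = 1/(1 − MPC) = 1/(1 − 0.53) = 1/0.47 ≈ 2.128.
The transfer multiplier is c × k ≈ 1.128, so ΔY = k × (c·ΔTR) = (−€57.24 billion) / 0.47 ≈ −€122 billion.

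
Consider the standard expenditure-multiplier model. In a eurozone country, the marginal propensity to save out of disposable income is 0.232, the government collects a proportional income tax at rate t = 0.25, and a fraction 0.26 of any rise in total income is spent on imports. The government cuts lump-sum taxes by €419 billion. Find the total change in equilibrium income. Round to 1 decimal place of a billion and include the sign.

+€470.5 billion

MPC = 1 − MPS = 1 − 0.232 = 0.768.
A lump-sum tax change of −€419 billion shifts disposable income by +€419 billion; first-round consumption changes by −c × ΔT = −0.768 × (−€419 billion) = +€321.792 billion.
Expenditure multiplier = 1/(1 − c(1−t) + m) = 1/(1 − 0.768×0.75 + 0.26) = 1/0.684 ≈ 1.462.
The tax multiplier is −c × k ≈ −1.123, so ΔY = k × (−c·ΔT) = (+€321.792 billion) / 0.684 ≈ +€470.5 billion.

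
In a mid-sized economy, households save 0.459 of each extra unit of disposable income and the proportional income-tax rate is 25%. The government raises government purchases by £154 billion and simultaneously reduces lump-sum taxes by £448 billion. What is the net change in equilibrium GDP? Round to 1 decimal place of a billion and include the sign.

MPC = 1 − MPS = 1 − 0.459 = 0.541.
Expenditure multiplier = 1/(1 − c(1−t)) = 1/(1 − 0.541×0.75) = 1/0.59425 ≈ 1.683.
ΔG contributes k·ΔG = (+£154 billion) / 0.59425 ≈ +£259.2 billion.
ΔT of −£448 billion changes first-round spending by −c·ΔT = +£242.368 billion, contributing k·(−c·ΔT) = (+£242.368 billion) / 0.59425 ≈ +£407.9 billion.
Net ΔY = k(ΔG − c·ΔT) = (+£396.368 billion) / 0.59425 ≈ +£667 billion.

+£667.0 billion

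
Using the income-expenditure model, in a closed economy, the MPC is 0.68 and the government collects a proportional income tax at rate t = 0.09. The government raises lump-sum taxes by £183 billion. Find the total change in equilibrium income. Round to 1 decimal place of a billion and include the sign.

−£326.4 billion

A lump-sum tax change of +£183 billion shifts disposable income by −£183 billion; first-round consumption changes by −c × ΔT = −0.68 × (+£183 billion) = −£124.44 billion.
Expenditure multiplier = 1/(1 − c(1−t)) = 1/(1 − 0.68×0.91) = 1/0.3812 ≈ 2.623.
The tax multiplier is −c × k ≈ −1.784, so ΔY = k × (−c·ΔT) = (−£124.44 billion) / 0.3812 ≈ −£326.4 billion.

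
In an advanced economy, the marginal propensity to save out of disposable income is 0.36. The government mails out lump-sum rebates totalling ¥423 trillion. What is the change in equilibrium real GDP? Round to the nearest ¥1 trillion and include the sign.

+¥752 trillion

MPC = 1 − MPS = 1 − 0.36 = 0.64.
A lump-sum tax change of −¥423 trillion shifts disposable income by +¥423 trillion; first-round consumption changes by −c × ΔT = −0.64 × (−¥423 trillion) = +¥270.72 trillion.
Expenditure multiplier = 1/(1 − MPC) = 1/(1 − 0.64) = 1/0.36 ≈ 2.778.
The tax multiplier is −c × k ≈ −1.778, so ΔY = k × (−c·ΔT) = (+¥270.72 trillion) / 0.36 = +¥752 trillion.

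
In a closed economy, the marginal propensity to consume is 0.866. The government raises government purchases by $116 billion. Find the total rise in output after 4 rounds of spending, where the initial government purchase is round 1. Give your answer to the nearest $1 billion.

$379 billion

Round 1 adds ΔG = $116 billion; each later round is MPC = 0.866 times the previous.
After 4 rounds: 116 + 100.456 + 86.994896 + 75.337579936 = ΔG·(1 − c^4)/(1 − c) = 116 × (1 − 0.562434001936)/0.134 ≈ $379 billion.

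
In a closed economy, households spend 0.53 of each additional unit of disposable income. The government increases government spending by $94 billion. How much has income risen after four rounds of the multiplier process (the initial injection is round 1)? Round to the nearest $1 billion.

Round 1 adds ΔG = $94 billion; each later round is MPC = 0.53 times the previous.
After 4 rounds: 94 + 49.82 + 26.4046 + 13.994438 = ΔG·(1 − c^4)/(1 − c) = 94 × (1 − 0.07890481)/0.47 ≈ $184 billion.

$184 billion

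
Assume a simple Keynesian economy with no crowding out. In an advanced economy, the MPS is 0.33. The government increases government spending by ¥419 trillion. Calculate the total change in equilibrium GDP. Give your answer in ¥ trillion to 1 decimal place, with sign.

MPC = 1 − MPS = 1 − 0.33 = 0.67.
Government-spending multiplier = 1/(1 − MPC) = 1/(1 − 0.67) = 1/0.33 ≈ 3.03.
ΔY = k × ΔG = (+¥419 trillion) / 0.33 ≈ +¥1,269.7 trillion.

+¥1,269.7 trillion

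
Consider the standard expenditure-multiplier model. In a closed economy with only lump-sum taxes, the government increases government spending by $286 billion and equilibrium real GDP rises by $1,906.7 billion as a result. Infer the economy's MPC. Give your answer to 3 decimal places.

Implied spending multiplier k = ΔY/ΔG = 1,906.7/286 ≈ 6.6668.
Since k = 1/(1 − MPC), MPC = 1 − 1/k = 1 − ΔG/ΔY = 1 − 286/1,906.7 ≈ 0.850.

0.850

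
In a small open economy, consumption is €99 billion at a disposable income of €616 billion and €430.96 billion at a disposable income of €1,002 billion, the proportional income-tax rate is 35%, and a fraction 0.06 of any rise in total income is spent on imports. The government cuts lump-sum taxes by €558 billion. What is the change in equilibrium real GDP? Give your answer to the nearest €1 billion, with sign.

+€958 billion

MPC = ΔC/ΔYd = (430.96 − 99)/(1,002 − 616) = 331.96/386 = 0.86.
A lump-sum tax change of −€558 billion shifts disposable income by +€558 billion; first-round consumption changes by −c × ΔT = −0.86 × (−€558 billion) = +€479.88 billion.
Expenditure multiplier = 1/(1 − c(1−t) + m) = 1/(1 − 0.86×0.65 + 0.06) = 1/0.501 ≈ 1.996.
The tax multiplier is −c × k ≈ −1.717, so ΔY = k × (−c·ΔT) = (+€479.88 billion) / 0.501 ≈ +€958 billion.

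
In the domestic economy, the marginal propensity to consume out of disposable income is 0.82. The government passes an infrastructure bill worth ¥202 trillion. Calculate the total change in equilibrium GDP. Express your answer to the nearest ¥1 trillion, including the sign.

Spending multiplier = 1/(1 − MPC) = 1/(1 − 0.82) = 1/0.18 ≈ 5.556.
ΔY = k × ΔG = (+¥202 trillion) / 0.18 ≈ +¥1,122 trillion.

+¥1,122 trillion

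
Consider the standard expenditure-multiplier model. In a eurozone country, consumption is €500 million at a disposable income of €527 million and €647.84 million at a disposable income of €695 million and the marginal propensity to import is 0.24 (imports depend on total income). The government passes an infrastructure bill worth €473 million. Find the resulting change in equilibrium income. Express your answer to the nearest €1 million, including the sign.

MPC = ΔC/ΔYd = (647.84 − 500)/(695 − 527) = 147.84/168 = 0.88.
Government-spending multiplier = 1/(1 − c + m) = 1/(1 − 0.88 + 0.24) = 1/0.36 ≈ 2.778.
ΔY = k × ΔG = (+€473 million) / 0.36 ≈ +€1,314 million.

+€1,314 million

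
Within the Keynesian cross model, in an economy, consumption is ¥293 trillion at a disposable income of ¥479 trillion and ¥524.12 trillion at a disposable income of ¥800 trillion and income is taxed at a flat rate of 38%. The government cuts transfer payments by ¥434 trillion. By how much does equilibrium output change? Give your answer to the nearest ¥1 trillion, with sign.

MPC = ΔC/ΔYd = (524.12 − 293)/(800 − 479) = 231.12/321 = 0.72.
The transfer change shifts disposable income by −¥434 trillion, so first-round consumption changes by c·ΔTR = 0.72 × (−¥434 trillion) = −¥312.48 trillion.
Expenditure multiplier = 1/(1 − c(1−t)) = 1/(1 − 0.72×0.62) = 1/0.5536 ≈ 1.806.
The transfer multiplier is c × k ≈ 1.301, so ΔY = k × (c·ΔTR) = (−¥312.48 trillion) / 0.5536 ≈ −¥564 trillion.

−¥564 trillion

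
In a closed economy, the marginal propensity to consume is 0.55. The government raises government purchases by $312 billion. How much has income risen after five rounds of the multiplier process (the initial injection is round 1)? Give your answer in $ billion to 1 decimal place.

Round 1 adds ΔG = $312 billion; each later round is MPC = 0.55 times the previous.
After 5 rounds: 312 + 171.6 + 94.38 + 51.909 + 28.54995 = ΔG·(1 − c^5)/(1 − c) = 312 × (1 − 0.0503284375)/0.45 ≈ $658.4 billion.

$658.4 billion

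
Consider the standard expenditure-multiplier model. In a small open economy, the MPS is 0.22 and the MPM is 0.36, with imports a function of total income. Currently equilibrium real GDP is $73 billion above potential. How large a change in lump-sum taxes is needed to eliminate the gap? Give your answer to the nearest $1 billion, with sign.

MPC = 1 − MPS = 1 − 0.22 = 0.78.
Spending multiplier = 1/(1 − c + m) = 1/(1 − 0.78 + 0.36) = 1/0.58 ≈ 1.724.
Tax multiplier = −c·k = −0.78/0.58 ≈ −1.345. Need ΔY = −$73 billion, so ΔT = ΔY/(−c·k) = −(−$73 billion) × 0.58 / 0.78 ≈ +$54 billion.
The government should raise lump-sum taxes by $54 billion.

+$54 billion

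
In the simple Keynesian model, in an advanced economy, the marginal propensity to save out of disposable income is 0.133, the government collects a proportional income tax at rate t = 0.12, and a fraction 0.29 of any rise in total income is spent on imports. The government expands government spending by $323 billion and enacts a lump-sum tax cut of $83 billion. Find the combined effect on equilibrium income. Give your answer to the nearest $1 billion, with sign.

MPC = 1 − MPS = 1 − 0.133 = 0.867.
Expenditure multiplier = 1/(1 − c(1−t) + m) = 1/(1 − 0.867×0.88 + 0.29) = 1/0.52704 ≈ 1.897.
ΔG contributes k·ΔG = (+$323 billion) / 0.52704 ≈ +$612.9 billion.
ΔT of −$83 billion changes first-round spending by −c·ΔT = +$71.961 billion, contributing k·(−c·ΔT) = (+$71.961 billion) / 0.52704 ≈ +$136.5 billion.
Net ΔY = k(ΔG − c·ΔT) = (+$394.961 billion) / 0.52704 ≈ +$749 billion.

+$749 billion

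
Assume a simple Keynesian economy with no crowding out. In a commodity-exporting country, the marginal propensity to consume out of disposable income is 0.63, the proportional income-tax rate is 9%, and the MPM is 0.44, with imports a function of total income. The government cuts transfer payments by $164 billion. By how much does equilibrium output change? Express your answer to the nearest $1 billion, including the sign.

−$119 billion

The transfer change shifts disposable income by −$164 billion, so first-round consumption changes by c·ΔTR = 0.63 × (−$164 billion) = −$103.32 billion.
Expenditure multiplier = 1/(1 − c(1−t) + m) = 1/(1 − 0.63×0.91 + 0.44) = 1/0.8667 ≈ 1.154.
The transfer multiplier is c × k ≈ 0.727, so ΔY = k × (c·ΔTR) = (−$103.32 billion) / 0.8667 ≈ −$119 billion.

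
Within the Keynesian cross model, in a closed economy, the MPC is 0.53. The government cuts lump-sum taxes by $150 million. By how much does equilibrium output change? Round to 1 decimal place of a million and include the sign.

+$169.1 million

A lump-sum tax change of −$150 million shifts disposable income by +$150 million; first-round consumption changes by −c × ΔT = −0.53 × (−$150 million) = +$79.5 million.
Expenditure multiplier = 1/(1 − MPC) = 1/(1 − 0.53) = 1/0.47 ≈ 2.128.
The tax multiplier is −c × k ≈ −1.128, so ΔY = k × (−c·ΔT) = (+$79.5 million) / 0.47 ≈ +$169.1 million.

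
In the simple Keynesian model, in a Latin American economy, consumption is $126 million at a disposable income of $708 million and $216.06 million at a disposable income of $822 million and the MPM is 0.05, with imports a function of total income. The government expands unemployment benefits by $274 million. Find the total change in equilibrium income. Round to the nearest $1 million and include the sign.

+$833 million

MPC = ΔC/ΔYd = (216.06 − 126)/(822 − 708) = 90.06/114 = 0.79.
The transfer change shifts disposable income by +$274 million, so first-round consumption changes by c·ΔTR = 0.79 × (+$274 million) = +$216.46 million.
Expenditure multiplier = 1/(1 − c + m) = 1/(1 − 0.79 + 0.05) = 1/0.26 ≈ 3.846.
The transfer multiplier is c × k ≈ 3.038, so ΔY = k × (c·ΔTR) = (+$216.46 million) / 0.26 ≈ +$833 million.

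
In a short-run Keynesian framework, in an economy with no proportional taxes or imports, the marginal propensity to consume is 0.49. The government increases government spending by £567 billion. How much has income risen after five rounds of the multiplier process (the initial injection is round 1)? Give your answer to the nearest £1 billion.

£1,080 billion

Round 1 adds ΔG = £567 billion; each later round is MPC = 0.49 times the previous.
After 5 rounds: 567 + 277.83 + 136.1367 + 66.706983 + 32.68642167 = ΔG·(1 − c^5)/(1 − c) = 567 × (1 − 0.0282475249)/0.51 ≈ £1,080 billion.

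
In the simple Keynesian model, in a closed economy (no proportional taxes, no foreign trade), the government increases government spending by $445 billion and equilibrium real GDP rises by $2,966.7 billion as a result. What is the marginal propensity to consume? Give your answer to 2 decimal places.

0.85

Implied spending multiplier k = ΔY/ΔG = 2,966.7/445 ≈ 6.6667.
Since k = 1/(1 − MPC), MPC = 1 − 1/k = 1 − ΔG/ΔY = 1 − 445/2,966.7 ≈ 0.85.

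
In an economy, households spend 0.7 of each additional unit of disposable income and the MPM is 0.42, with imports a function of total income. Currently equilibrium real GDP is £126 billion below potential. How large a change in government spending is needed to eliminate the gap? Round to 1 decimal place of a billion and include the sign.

Spending multiplier = 1/(1 − c + m) = 1/(1 − 0.7 + 0.42) = 1/0.72 ≈ 1.389.
Need ΔY = +£126 billion, so ΔG = ΔY/k = (+£126 billion) × 0.72 ≈ +£90.7 billion.
The government should increase government spending by £90.7 billion.

+£90.7 billion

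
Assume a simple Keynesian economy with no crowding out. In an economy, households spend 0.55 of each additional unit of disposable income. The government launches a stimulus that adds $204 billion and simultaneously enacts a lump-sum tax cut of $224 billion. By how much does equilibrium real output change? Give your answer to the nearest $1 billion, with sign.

+$727 billion

Expenditure multiplier = 1/(1 − MPC) = 1/(1 − 0.55) = 1/0.45 ≈ 2.222.
ΔG contributes k·ΔG = (+$204 billion) / 0.45 ≈ +$453.3 billion.
ΔT of −$224 billion changes first-round spending by −c·ΔT = +$123.2 billion, contributing k·(−c·ΔT) = (+$123.2 billion) / 0.45 ≈ +$273.8 billion.
Net ΔY = k(ΔG − c·ΔT) = (+$327.2 billion) / 0.45 ≈ +$727 billion.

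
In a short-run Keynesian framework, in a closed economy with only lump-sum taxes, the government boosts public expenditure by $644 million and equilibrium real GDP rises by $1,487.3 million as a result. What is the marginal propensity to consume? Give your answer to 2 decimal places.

Implied spending multiplier k = ΔY/ΔG = 1,487.3/644 ≈ 2.3095.
Since k = 1/(1 − MPC), MPC = 1 − 1/k = 1 − ΔG/ΔY = 1 − 644/1,487.3 ≈ 0.57.

0.57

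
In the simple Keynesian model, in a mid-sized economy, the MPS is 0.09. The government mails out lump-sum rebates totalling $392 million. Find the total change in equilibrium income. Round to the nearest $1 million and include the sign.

+$3,964 million

MPC = 1 − MPS = 1 − 0.09 = 0.91.
A lump-sum tax change of −$392 million shifts disposable income by +$392 million; first-round consumption changes by −c × ΔT = −0.91 × (−$392 million) = +$356.72 million.
Expenditure multiplier = 1/(1 − MPC) = 1/(1 − 0.91) = 1/0.09 ≈ 11.111.
The tax multiplier is −c × k ≈ −10.111, so ΔY = k × (−c·ΔT) = (+$356.72 million) / 0.09 ≈ +$3,964 million.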